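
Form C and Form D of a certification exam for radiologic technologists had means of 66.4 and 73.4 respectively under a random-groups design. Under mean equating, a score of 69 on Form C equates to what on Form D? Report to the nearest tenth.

76.0

Mean equating: y = x + (M_Y − M_X) = 69 + (73.4 − 66.4) = 76.0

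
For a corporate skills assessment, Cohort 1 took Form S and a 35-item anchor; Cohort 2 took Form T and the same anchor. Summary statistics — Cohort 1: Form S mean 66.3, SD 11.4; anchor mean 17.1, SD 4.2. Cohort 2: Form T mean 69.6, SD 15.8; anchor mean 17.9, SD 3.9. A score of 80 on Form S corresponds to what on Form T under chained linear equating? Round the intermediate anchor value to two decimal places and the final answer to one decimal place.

Form S → anchor (Cohort 1): v = (4.2/11.4)(80 − 66.3) + 17.1 = 22.15
anchor → Form T (Cohort 2): y = (15.8/3.9)(22.15 − 17.9) + 69.6 = 86.8

86.8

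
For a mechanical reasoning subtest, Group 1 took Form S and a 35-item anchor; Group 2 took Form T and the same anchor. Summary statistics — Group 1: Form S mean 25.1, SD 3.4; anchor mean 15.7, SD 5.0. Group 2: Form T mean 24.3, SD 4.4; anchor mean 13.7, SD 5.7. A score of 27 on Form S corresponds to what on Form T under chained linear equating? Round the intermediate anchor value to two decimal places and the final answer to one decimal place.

Form S → anchor (Group 1): v = (5.0/3.4)(27 − 25.1) + 15.7 = 18.49
anchor → Form T (Group 2): y = (4.4/5.7)(18.49 − 13.7) + 24.3 = 28.0

28.0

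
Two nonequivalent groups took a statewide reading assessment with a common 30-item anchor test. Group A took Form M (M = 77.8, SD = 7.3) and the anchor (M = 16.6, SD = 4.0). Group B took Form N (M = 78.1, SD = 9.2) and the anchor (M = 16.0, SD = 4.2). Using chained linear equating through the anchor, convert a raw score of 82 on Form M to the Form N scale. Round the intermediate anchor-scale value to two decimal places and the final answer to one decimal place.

84.5

Form M → anchor (Group A): v = (4.0/7.3)(82 − 77.8) + 16.6 = 18.90
anchor → Form N (Group B): y = (9.2/4.2)(18.90 − 16.0) + 78.1 = 84.5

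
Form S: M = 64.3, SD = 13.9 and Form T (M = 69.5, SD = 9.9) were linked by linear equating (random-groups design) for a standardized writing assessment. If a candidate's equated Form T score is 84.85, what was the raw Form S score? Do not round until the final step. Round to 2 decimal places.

Invert y = (SD_Y/SD_X)(x − M_X) + M_Y:
x = (SD_X/SD_Y)(y − M_Y) + M_X = (13.9/9.9)(84.85 − 69.5) + 64.3
x = 1.404040 × 15.350 + 64.3 = 85.85

85.85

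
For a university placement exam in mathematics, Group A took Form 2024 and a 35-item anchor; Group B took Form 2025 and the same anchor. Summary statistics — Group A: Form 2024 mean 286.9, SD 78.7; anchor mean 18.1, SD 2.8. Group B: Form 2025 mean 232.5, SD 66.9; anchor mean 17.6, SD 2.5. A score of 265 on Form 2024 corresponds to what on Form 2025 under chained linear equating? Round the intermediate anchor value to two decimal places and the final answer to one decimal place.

Form 2024 → anchor (Group A): v = (2.8/78.7)(265 − 286.9) + 18.1 = 17.32
anchor → Form 2025 (Group B): y = (66.9/2.5)(17.32 − 17.6) + 232.5 = 225.0

225.0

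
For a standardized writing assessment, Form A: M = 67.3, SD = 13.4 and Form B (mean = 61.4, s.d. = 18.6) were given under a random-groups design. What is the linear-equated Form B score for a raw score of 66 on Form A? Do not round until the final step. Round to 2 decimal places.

Linear equating: y = (SD_Y/SD_X)(x − M_X) + M_Y
y = (18.6/13.4)(66 − 67.3) + 61.4
y = 1.388060 × -1.3 + 61.4 = -1.8045 + 61.4 = 59.60

59.60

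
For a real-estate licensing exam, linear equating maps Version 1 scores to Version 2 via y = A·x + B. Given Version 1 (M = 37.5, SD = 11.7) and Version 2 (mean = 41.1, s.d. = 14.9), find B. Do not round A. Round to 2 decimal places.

-6.66

A = SD_Y / SD_X = 14.9 / 11.7 = 1.273504
B = M_Y − A·M_X = 41.1 − 1.273504 × 37.5 = -6.66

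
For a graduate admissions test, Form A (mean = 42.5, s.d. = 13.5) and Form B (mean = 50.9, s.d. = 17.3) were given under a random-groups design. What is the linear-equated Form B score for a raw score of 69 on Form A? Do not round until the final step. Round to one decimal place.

84.9

Linear equating: y = (SD_Y/SD_X)(x − M_X) + M_Y
y = (17.3/13.5)(69 − 42.5) + 50.9
y = 1.281481 × 26.5 + 50.9 = 33.9593 + 50.9 = 84.9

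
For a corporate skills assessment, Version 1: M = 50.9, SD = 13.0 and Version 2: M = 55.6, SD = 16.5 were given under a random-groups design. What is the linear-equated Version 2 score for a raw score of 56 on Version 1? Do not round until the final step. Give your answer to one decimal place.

62.1

Linear equating: y = (SD_Y/SD_X)(x − M_X) + M_Y
y = (16.5/13.0)(56 − 50.9) + 55.6
y = 1.269231 × 5.1 + 55.6 = 6.4731 + 55.6 = 62.1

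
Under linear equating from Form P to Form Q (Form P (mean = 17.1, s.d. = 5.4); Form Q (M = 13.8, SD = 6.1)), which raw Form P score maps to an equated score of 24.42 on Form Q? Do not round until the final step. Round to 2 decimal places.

Invert y = (SD_Y/SD_X)(x − M_X) + M_Y:
x = (SD_X/SD_Y)(y − M_Y) + M_X = (5.4/6.1)(24.42 − 13.8) + 17.1
x = 0.885246 × 10.620 + 17.1 = 26.50

26.50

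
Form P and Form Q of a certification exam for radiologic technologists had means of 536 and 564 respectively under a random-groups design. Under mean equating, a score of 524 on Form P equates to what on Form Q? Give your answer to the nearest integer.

552

Mean equating: y = x + (M_Y − M_X) = 524 + (564 − 536) = 552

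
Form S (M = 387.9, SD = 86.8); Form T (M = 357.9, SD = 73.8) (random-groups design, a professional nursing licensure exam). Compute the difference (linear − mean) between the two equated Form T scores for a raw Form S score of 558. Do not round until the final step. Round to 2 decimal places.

Mean-equated: 558 + (357.9 − 387.9) = 528.00
Linear-equated: (73.8/86.8)(558 − 387.9) + 357.9 = 502.524
Difference = 502.524 − 528.00 = -25.48

-25.48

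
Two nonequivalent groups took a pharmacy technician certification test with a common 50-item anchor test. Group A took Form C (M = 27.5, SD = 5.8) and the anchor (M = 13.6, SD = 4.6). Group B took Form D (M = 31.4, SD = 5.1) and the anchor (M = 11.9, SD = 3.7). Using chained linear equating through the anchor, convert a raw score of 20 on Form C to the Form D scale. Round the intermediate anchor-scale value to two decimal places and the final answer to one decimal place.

Form C → anchor (Group A): v = (4.6/5.8)(20 − 27.5) + 13.6 = 7.65
anchor → Form D (Group B): y = (5.1/3.7)(7.65 − 11.9) + 31.4 = 25.5

25.5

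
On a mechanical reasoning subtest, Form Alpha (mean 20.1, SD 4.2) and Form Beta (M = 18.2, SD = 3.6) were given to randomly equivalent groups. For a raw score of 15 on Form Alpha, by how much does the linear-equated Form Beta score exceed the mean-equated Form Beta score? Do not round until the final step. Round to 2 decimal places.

Mean-equated: 15 + (18.2 − 20.1) = 13.10
Linear-equated: (3.6/4.2)(15 − 20.1) + 18.2 = 13.829
Difference = 13.829 − 13.10 = 0.73

0.73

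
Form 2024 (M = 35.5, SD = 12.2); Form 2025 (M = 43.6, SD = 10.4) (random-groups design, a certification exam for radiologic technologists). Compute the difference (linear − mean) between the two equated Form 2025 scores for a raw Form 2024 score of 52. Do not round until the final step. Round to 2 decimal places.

Mean-equated: 52 + (43.6 − 35.5) = 60.10
Linear-equated: (10.4/12.2)(52 − 35.5) + 43.6 = 57.666
Difference = 57.666 − 60.10 = -2.43

-2.43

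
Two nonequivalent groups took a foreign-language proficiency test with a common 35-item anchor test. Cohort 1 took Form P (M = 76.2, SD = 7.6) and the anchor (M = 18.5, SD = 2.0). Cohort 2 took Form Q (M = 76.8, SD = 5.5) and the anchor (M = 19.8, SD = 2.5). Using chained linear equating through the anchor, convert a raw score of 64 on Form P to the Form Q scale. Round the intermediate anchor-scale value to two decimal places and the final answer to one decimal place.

66.9

Form P → anchor (Cohort 1): v = (2.0/7.6)(64 − 76.2) + 18.5 = 15.29
anchor → Form Q (Cohort 2): y = (5.5/2.5)(15.29 − 19.8) + 76.8 = 66.9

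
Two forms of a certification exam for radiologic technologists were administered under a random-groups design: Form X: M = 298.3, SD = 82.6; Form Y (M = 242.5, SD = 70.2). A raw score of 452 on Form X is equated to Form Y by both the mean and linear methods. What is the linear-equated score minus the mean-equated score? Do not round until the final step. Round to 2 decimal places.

-23.07

Mean-equated: 452 + (242.5 − 298.3) = 396.20
Linear-equated: (70.2/82.6)(452 − 298.3) + 242.5 = 373.126
Difference = 373.126 − 396.20 = -23.07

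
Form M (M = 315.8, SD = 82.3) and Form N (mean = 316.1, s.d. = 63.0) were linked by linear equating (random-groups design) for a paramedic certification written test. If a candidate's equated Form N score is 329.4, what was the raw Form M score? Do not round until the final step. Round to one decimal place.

333.2

Invert y = (SD_Y/SD_X)(x − M_X) + M_Y:
x = (SD_X/SD_Y)(y − M_Y) + M_X = (82.3/63.0)(329.4 − 316.1) + 315.8
x = 1.306349 × 13.300 + 315.8 = 333.2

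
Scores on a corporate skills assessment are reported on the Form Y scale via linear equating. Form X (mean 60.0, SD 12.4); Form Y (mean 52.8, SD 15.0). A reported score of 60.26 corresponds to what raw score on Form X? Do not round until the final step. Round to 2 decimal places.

66.17

Invert y = (SD_Y/SD_X)(x − M_X) + M_Y:
x = (SD_X/SD_Y)(y − M_Y) + M_X = (12.4/15.0)(60.26 − 52.8) + 60.0
x = 0.826667 × 7.460 + 60.0 = 66.17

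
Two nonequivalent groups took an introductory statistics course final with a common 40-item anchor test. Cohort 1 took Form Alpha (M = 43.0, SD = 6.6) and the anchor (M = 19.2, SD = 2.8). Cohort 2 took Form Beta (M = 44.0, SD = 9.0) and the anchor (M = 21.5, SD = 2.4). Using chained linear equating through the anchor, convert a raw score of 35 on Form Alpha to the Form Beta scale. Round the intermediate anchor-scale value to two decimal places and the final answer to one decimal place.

Form Alpha → anchor (Cohort 1): v = (2.8/6.6)(35 − 43.0) + 19.2 = 15.81
anchor → Form Beta (Cohort 2): y = (9.0/2.4)(15.81 − 21.5) + 44.0 = 22.7

22.7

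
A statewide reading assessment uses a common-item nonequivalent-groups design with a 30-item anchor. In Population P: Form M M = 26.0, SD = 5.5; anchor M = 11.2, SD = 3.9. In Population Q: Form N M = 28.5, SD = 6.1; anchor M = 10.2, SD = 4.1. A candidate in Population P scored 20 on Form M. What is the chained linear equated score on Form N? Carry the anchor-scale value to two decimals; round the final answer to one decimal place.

23.7

Form M → anchor (Population P): v = (3.9/5.5)(20 − 26.0) + 11.2 = 6.95
anchor → Form N (Population Q): y = (6.1/4.1)(6.95 − 10.2) + 28.5 = 23.7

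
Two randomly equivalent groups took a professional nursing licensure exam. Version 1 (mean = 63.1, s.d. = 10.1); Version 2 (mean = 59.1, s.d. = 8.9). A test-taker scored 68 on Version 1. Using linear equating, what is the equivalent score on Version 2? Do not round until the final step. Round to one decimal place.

Linear equating: y = (SD_Y/SD_X)(x − M_X) + M_Y
y = (8.9/10.1)(68 − 63.1) + 59.1
y = 0.881188 × 4.9 + 59.1 = 4.3178 + 59.1 = 63.4

63.4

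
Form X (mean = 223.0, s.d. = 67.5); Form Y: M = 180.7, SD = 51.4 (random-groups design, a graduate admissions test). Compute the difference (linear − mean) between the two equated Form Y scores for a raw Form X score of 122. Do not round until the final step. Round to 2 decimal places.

Mean-equated: 122 + (180.7 − 223.0) = 79.70
Linear-equated: (51.4/67.5)(122 − 223.0) + 180.7 = 103.790
Difference = 103.790 − 79.70 = 24.09

24.09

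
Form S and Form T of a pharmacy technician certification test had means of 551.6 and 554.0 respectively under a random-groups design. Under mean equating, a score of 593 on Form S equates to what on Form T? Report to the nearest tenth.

Mean equating: y = x + (M_Y − M_X) = 593 + (554.0 − 551.6) = 595.4

595.4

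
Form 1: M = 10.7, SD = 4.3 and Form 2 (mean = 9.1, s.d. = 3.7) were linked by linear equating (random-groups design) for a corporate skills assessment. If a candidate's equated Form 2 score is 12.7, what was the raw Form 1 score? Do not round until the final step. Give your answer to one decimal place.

Invert y = (SD_Y/SD_X)(x − M_X) + M_Y:
x = (SD_X/SD_Y)(y − M_Y) + M_X = (4.3/3.7)(12.7 − 9.1) + 10.7
x = 1.162162 × 3.600 + 10.7 = 14.9

14.9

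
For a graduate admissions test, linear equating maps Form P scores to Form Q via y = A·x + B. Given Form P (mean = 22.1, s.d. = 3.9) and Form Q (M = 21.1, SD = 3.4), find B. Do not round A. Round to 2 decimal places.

1.83

A = SD_Y / SD_X = 3.4 / 3.9 = 0.871795
B = M_Y − A·M_X = 21.1 − 0.871795 × 22.1 = 1.83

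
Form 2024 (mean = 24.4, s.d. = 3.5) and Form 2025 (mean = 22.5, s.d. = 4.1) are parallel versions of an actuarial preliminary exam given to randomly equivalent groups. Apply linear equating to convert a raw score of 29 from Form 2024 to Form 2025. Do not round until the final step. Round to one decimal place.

Linear equating: y = (SD_Y/SD_X)(x − M_X) + M_Y
y = (4.1/3.5)(29 − 24.4) + 22.5
y = 1.171429 × 4.6 + 22.5 = 5.3886 + 22.5 = 27.9

27.9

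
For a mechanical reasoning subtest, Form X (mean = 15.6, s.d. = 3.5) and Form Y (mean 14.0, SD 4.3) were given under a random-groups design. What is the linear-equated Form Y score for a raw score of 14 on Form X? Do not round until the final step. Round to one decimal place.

Linear equating: y = (SD_Y/SD_X)(x − M_X) + M_Y
y = (4.3/3.5)(14 − 15.6) + 14.0
y = 1.228571 × -1.6 + 14.0 = -1.9657 + 14.0 = 12.0

12.0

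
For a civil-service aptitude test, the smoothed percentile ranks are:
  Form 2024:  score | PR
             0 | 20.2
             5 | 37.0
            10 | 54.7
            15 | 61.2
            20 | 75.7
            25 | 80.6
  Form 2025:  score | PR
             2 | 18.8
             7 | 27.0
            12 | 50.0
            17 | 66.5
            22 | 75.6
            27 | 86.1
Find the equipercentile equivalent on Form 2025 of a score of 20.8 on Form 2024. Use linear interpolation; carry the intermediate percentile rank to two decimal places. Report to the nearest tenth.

PR of 20.8 on Form 2024: 75.7 + (20.8 − 20)/(25 − 20) × (80.6 − 75.7) = 76.48
On Form 2025, PR 76.48 falls between score 22 (PR 75.6) and 27 (PR 86.1).
Interpolate: 22 + (76.48 − 75.6)/(86.1 − 75.6) × (27 − 22) = 22.4

22.4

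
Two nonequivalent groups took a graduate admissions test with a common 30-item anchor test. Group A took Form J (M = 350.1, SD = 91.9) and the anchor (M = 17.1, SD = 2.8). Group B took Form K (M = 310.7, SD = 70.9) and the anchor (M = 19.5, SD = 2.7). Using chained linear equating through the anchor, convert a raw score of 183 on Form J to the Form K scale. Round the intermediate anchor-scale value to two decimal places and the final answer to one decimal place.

Form J → anchor (Group A): v = (2.8/91.9)(183 − 350.1) + 17.1 = 12.01
anchor → Form K (Group B): y = (70.9/2.7)(12.01 − 19.5) + 310.7 = 114.0

114.0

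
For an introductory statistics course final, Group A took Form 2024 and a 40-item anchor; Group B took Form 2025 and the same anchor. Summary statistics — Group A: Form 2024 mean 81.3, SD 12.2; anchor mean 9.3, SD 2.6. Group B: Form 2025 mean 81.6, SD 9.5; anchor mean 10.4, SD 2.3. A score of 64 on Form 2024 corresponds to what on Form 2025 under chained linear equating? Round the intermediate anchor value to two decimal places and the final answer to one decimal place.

Form 2024 → anchor (Group A): v = (2.6/12.2)(64 − 81.3) + 9.3 = 5.61
anchor → Form 2025 (Group B): y = (9.5/2.3)(5.61 − 10.4) + 81.6 = 61.8

61.8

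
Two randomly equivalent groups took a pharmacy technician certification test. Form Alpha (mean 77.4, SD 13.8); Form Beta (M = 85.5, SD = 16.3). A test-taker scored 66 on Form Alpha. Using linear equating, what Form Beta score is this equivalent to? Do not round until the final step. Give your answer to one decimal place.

Linear equating: y = (SD_Y/SD_X)(x − M_X) + M_Y
y = (16.3/13.8)(66 − 77.4) + 85.5
y = 1.181159 × -11.4 + 85.5 = -13.4652 + 85.5 = 72.0

72.0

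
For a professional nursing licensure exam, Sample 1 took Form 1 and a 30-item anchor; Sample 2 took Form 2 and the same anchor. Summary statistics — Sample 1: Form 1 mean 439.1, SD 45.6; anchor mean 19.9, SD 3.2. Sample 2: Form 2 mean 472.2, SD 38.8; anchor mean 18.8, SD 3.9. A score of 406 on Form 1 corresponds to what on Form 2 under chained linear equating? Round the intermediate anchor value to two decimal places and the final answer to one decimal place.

Form 1 → anchor (Sample 1): v = (3.2/45.6)(406 − 439.1) + 19.9 = 17.58
anchor → Form 2 (Sample 2): y = (38.8/3.9)(17.58 − 18.8) + 472.2 = 460.1

460.1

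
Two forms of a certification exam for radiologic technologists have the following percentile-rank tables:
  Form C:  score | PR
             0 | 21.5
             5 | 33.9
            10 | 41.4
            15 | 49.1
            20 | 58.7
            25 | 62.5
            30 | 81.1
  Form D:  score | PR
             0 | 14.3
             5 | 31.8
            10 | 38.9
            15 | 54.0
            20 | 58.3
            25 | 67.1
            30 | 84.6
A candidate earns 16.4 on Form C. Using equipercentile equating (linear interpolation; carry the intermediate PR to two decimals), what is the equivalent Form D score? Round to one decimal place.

14.3

PR of 16.4 on Form C: 49.1 + (16.4 − 15)/(20 − 15) × (58.7 − 49.1) = 51.79
On Form D, PR 51.79 falls between score 10 (PR 38.9) and 15 (PR 54.0).
Interpolate: 10 + (51.79 − 38.9)/(54.0 − 38.9) × (15 − 10) = 14.3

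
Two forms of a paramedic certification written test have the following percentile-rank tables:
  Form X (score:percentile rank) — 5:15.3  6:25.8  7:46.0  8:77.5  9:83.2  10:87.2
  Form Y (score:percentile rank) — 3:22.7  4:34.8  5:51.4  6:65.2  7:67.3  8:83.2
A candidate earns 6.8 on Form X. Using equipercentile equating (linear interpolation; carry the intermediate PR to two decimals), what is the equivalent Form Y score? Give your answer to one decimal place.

4.4

PR of 6.8 on Form X: 25.8 + (6.8 − 6)/(7 − 6) × (46.0 − 25.8) = 41.96
On Form Y, PR 41.96 falls between score 4 (PR 34.8) and 5 (PR 51.4).
Interpolate: 4 + (41.96 − 34.8)/(51.4 − 34.8) × (5 − 4) = 4.4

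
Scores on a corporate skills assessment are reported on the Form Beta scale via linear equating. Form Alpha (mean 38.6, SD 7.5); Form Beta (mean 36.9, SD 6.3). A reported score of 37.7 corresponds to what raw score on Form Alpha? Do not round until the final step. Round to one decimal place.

Invert y = (SD_Y/SD_X)(x − M_X) + M_Y:
x = (SD_X/SD_Y)(y − M_Y) + M_X = (7.5/6.3)(37.7 − 36.9) + 38.6
x = 1.190476 × 0.800 + 38.6 = 39.6

39.6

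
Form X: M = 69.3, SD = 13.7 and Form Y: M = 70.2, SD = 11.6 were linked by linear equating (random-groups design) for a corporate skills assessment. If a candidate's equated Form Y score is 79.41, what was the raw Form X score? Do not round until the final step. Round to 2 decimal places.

Invert y = (SD_Y/SD_X)(x − M_X) + M_Y:
x = (SD_X/SD_Y)(y − M_Y) + M_X = (13.7/11.6)(79.41 − 70.2) + 69.3
x = 1.181034 × 9.210 + 69.3 = 80.18

80.18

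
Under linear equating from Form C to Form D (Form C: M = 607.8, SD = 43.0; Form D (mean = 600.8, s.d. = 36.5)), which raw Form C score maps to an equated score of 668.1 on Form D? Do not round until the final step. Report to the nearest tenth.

687.1

Invert y = (SD_Y/SD_X)(x − M_X) + M_Y:
x = (SD_X/SD_Y)(y − M_Y) + M_X = (43.0/36.5)(668.1 − 600.8) + 607.8
x = 1.178082 × 67.300 + 607.8 = 687.1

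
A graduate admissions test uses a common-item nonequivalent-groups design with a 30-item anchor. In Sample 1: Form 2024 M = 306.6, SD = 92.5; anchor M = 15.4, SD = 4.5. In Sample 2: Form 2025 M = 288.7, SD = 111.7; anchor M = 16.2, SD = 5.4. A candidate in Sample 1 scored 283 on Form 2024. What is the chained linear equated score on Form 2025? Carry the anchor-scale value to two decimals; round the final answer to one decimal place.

Form 2024 → anchor (Sample 1): v = (4.5/92.5)(283 − 306.6) + 15.4 = 14.25
anchor → Form 2025 (Sample 2): y = (111.7/5.4)(14.25 − 16.2) + 288.7 = 248.4

248.4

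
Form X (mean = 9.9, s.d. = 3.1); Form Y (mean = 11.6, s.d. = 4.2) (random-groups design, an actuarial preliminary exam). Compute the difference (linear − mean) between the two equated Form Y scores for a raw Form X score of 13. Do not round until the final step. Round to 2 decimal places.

Mean-equated: 13 + (11.6 − 9.9) = 14.70
Linear-equated: (4.2/3.1)(13 − 9.9) + 11.6 = 15.800
Difference = 15.800 − 14.70 = 1.10

1.10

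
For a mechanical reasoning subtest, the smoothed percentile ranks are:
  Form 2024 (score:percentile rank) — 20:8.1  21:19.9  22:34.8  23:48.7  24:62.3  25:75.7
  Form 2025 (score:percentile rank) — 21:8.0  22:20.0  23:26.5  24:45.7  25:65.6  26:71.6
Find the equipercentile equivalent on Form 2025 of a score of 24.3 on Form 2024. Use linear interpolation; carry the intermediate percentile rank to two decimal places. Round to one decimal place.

25.1

PR of 24.3 on Form 2024: 62.3 + (24.3 − 24)/(25 − 24) × (75.7 − 62.3) = 66.32
On Form 2025, PR 66.32 falls between score 25 (PR 65.6) and 26 (PR 71.6).
Interpolate: 25 + (66.32 − 65.6)/(71.6 − 65.6) × (26 − 25) = 25.1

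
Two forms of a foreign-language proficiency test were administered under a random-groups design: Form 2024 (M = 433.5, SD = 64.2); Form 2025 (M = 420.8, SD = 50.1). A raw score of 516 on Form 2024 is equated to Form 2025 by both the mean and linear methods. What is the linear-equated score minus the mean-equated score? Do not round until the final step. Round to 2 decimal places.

Mean-equated: 516 + (420.8 − 433.5) = 503.30
Linear-equated: (50.1/64.2)(516 − 433.5) + 420.8 = 485.181
Difference = 485.181 − 503.30 = -18.12

-18.12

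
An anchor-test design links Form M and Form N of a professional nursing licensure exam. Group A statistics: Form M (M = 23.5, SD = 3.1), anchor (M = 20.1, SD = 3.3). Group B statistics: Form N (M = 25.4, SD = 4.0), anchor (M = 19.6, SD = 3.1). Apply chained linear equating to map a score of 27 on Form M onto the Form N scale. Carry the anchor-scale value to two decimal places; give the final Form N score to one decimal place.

Form M → anchor (Group A): v = (3.3/3.1)(27 − 23.5) + 20.1 = 23.83
anchor → Form N (Group B): y = (4.0/3.1)(23.83 − 19.6) + 25.4 = 30.9

30.9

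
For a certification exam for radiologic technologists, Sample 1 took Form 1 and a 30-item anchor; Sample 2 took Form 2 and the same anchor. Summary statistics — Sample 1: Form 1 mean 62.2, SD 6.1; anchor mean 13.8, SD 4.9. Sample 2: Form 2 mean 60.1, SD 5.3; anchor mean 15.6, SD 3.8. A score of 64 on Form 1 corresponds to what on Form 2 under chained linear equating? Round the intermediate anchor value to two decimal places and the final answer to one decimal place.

Form 1 → anchor (Sample 1): v = (4.9/6.1)(64 − 62.2) + 13.8 = 15.25
anchor → Form 2 (Sample 2): y = (5.3/3.8)(15.25 − 15.6) + 60.1 = 59.6

59.6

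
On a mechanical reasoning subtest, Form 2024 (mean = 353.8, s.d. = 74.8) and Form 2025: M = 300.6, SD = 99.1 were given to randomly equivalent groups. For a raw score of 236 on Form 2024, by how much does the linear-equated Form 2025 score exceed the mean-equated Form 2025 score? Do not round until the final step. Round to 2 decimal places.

Mean-equated: 236 + (300.6 − 353.8) = 182.80
Linear-equated: (99.1/74.8)(236 − 353.8) + 300.6 = 144.531
Difference = 144.531 − 182.80 = -38.27

-38.27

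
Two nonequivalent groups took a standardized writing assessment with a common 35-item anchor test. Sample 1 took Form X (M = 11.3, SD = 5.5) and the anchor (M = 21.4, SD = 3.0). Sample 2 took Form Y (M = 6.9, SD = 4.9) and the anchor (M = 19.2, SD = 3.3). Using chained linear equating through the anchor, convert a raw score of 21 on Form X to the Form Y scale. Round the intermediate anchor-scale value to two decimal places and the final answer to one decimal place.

18.0

Form X → anchor (Sample 1): v = (3.0/5.5)(21 − 11.3) + 21.4 = 26.69
anchor → Form Y (Sample 2): y = (4.9/3.3)(26.69 − 19.2) + 6.9 = 18.0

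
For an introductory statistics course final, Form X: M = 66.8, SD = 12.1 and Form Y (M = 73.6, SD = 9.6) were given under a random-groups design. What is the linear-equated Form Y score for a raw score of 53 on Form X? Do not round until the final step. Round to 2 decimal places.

Linear equating: y = (SD_Y/SD_X)(x − M_X) + M_Y
y = (9.6/12.1)(53 − 66.8) + 73.6
y = 0.793388 × -13.8 + 73.6 = -10.9488 + 73.6 = 62.65

62.65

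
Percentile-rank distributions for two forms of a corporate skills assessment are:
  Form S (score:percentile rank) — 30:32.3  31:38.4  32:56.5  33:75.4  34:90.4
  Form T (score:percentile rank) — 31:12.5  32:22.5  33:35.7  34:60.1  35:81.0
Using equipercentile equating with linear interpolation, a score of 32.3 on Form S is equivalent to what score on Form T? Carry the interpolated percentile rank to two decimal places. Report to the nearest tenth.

PR of 32.3 on Form S: 56.5 + (32.3 − 32)/(33 − 32) × (75.4 − 56.5) = 62.17
On Form T, PR 62.17 falls between score 34 (PR 60.1) and 35 (PR 81.0).
Interpolate: 34 + (62.17 − 60.1)/(81.0 − 60.1) × (35 − 34) = 34.1

34.1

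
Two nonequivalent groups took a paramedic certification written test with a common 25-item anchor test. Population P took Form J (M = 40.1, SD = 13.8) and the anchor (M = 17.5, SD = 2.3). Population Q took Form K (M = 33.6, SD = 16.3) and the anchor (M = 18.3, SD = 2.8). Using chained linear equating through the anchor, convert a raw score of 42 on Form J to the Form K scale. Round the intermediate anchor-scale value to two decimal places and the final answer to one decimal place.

30.8

Form J → anchor (Population P): v = (2.3/13.8)(42 − 40.1) + 17.5 = 17.82
anchor → Form K (Population Q): y = (16.3/2.8)(17.82 − 18.3) + 33.6 = 30.8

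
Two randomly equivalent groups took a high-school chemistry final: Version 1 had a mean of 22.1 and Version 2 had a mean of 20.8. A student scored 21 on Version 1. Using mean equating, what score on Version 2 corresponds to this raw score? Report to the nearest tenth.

19.7

Mean equating: y = x + (M_Y − M_X) = 21 + (20.8 − 22.1) = 19.7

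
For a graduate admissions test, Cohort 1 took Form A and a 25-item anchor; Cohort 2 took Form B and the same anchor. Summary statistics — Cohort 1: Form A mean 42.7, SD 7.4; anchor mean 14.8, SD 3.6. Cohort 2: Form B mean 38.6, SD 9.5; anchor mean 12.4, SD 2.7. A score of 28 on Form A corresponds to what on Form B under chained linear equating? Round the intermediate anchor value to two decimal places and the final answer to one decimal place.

21.9

Form A → anchor (Cohort 1): v = (3.6/7.4)(28 − 42.7) + 14.8 = 7.65
anchor → Form B (Cohort 2): y = (9.5/2.7)(7.65 − 12.4) + 38.6 = 21.9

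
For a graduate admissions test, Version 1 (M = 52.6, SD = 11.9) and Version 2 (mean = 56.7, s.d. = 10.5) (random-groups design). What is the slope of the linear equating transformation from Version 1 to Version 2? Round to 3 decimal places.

A = SD_Y / SD_X = 10.5 / 11.9 = 0.882

0.882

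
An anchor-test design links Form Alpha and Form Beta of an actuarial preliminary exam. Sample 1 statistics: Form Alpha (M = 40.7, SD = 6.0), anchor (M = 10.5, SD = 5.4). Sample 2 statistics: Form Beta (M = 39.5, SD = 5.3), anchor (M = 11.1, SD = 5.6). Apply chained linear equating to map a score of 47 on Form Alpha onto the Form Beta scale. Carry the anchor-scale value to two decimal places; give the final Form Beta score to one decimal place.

44.3

Form Alpha → anchor (Sample 1): v = (5.4/6.0)(47 − 40.7) + 10.5 = 16.17
anchor → Form Beta (Sample 2): y = (5.3/5.6)(16.17 − 11.1) + 39.5 = 44.3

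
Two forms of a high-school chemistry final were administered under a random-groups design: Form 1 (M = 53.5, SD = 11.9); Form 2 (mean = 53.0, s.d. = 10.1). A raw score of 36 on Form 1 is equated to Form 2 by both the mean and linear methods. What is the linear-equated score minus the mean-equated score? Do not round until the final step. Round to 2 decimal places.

2.65

Mean-equated: 36 + (53.0 − 53.5) = 35.50
Linear-equated: (10.1/11.9)(36 − 53.5) + 53.0 = 38.147
Difference = 38.147 − 35.50 = 2.65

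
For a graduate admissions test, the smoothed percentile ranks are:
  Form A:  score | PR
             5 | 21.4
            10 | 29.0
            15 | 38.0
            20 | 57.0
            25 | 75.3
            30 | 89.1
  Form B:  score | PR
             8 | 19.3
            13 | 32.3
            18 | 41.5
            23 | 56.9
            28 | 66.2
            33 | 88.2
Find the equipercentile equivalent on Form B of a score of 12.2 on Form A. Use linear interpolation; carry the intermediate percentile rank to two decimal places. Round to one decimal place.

PR of 12.2 on Form A: 29.0 + (12.2 − 10)/(15 − 10) × (38.0 − 29.0) = 32.96
On Form B, PR 32.96 falls between score 13 (PR 32.3) and 18 (PR 41.5).
Interpolate: 13 + (32.96 − 32.3)/(41.5 − 32.3) × (18 − 13) = 13.4

13.4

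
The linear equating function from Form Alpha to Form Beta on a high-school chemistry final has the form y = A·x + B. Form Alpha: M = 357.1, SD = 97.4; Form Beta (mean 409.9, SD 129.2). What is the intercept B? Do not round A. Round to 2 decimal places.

-63.79

A = SD_Y / SD_X = 129.2 / 97.4 = 1.326489
B = M_Y − A·M_X = 409.9 − 1.326489 × 357.1 = -63.79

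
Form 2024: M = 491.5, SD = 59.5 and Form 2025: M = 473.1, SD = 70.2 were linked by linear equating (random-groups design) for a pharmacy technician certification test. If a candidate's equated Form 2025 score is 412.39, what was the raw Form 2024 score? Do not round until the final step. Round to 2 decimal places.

440.04

Invert y = (SD_Y/SD_X)(x − M_X) + M_Y:
x = (SD_X/SD_Y)(y − M_Y) + M_X = (59.5/70.2)(412.39 − 473.1) + 491.5
x = 0.847578 × -60.710 + 491.5 = 440.04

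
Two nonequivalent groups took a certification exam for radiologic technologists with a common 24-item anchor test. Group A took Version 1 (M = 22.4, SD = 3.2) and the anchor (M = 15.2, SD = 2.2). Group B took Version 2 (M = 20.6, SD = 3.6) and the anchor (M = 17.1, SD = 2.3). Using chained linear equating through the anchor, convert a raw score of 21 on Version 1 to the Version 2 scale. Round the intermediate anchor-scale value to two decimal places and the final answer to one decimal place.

Version 1 → anchor (Group A): v = (2.2/3.2)(21 − 22.4) + 15.2 = 14.24
anchor → Version 2 (Group B): y = (3.6/2.3)(14.24 − 17.1) + 20.6 = 16.1

16.1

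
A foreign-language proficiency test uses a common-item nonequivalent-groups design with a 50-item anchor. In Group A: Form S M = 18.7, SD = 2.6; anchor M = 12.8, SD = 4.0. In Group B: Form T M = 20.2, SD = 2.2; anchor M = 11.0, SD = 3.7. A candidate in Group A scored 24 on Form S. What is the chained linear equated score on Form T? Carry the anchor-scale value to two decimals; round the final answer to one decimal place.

Form S → anchor (Group A): v = (4.0/2.6)(24 − 18.7) + 12.8 = 20.95
anchor → Form T (Group B): y = (2.2/3.7)(20.95 − 11.0) + 20.2 = 26.1

26.1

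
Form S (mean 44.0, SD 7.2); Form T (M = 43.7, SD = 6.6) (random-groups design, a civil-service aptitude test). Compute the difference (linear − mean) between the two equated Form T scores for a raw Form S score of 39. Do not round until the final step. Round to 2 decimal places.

0.42

Mean-equated: 39 + (43.7 − 44.0) = 38.70
Linear-equated: (6.6/7.2)(39 − 44.0) + 43.7 = 39.117
Difference = 39.117 − 38.70 = 0.42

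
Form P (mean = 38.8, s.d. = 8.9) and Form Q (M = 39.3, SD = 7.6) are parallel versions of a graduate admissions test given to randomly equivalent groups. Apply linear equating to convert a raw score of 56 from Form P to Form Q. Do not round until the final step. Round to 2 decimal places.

53.99

Linear equating: y = (SD_Y/SD_X)(x − M_X) + M_Y
y = (7.6/8.9)(56 − 38.8) + 39.3
y = 0.853933 × 17.2 + 39.3 = 14.6876 + 39.3 = 53.99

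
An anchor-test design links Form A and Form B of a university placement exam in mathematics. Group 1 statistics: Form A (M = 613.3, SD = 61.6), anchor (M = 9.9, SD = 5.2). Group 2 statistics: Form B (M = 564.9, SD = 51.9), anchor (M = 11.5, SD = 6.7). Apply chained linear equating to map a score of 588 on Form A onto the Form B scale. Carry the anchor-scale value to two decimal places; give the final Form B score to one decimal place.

Form A → anchor (Group 1): v = (5.2/61.6)(588 − 613.3) + 9.9 = 7.76
anchor → Form B (Group 2): y = (51.9/6.7)(7.76 − 11.5) + 564.9 = 535.9

535.9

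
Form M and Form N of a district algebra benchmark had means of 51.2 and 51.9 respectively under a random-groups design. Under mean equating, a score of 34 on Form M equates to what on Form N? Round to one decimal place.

Mean equating: y = x + (M_Y − M_X) = 34 + (51.9 − 51.2) = 34.7

34.7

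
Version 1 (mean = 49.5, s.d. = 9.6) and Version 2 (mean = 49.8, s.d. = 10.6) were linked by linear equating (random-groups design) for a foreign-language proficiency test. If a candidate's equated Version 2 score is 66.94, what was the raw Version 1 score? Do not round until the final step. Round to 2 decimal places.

Invert y = (SD_Y/SD_X)(x − M_X) + M_Y:
x = (SD_X/SD_Y)(y − M_Y) + M_X = (9.6/10.6)(66.94 − 49.8) + 49.5
x = 0.905660 × 17.140 + 49.5 = 65.02

65.02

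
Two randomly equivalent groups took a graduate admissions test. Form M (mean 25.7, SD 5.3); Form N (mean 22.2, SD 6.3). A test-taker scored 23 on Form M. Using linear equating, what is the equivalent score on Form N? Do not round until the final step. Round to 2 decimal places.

18.99

Linear equating: y = (SD_Y/SD_X)(x − M_X) + M_Y
y = (6.3/5.3)(23 − 25.7) + 22.2
y = 1.188679 × -2.7 + 22.2 = -3.2094 + 22.2 = 18.99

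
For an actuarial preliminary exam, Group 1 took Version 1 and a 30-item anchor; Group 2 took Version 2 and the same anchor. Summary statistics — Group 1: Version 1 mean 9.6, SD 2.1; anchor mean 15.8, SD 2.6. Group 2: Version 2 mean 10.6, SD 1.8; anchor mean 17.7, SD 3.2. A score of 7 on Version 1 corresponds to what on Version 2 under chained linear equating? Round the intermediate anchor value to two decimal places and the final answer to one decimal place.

Version 1 → anchor (Group 1): v = (2.6/2.1)(7 − 9.6) + 15.8 = 12.58
anchor → Version 2 (Group 2): y = (1.8/3.2)(12.58 − 17.7) + 10.6 = 7.7

7.7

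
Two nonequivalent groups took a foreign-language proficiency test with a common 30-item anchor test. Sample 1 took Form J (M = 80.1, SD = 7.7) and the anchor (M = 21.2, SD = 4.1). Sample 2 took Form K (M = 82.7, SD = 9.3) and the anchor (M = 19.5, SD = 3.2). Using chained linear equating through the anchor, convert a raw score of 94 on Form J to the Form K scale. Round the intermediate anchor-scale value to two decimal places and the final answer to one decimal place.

109.1

Form J → anchor (Sample 1): v = (4.1/7.7)(94 − 80.1) + 21.2 = 28.60
anchor → Form K (Sample 2): y = (9.3/3.2)(28.60 − 19.5) + 82.7 = 109.1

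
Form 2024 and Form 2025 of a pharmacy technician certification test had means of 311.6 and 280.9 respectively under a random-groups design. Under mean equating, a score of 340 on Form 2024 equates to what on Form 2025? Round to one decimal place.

309.3

Mean equating: y = x + (M_Y − M_X) = 340 + (280.9 − 311.6) = 309.3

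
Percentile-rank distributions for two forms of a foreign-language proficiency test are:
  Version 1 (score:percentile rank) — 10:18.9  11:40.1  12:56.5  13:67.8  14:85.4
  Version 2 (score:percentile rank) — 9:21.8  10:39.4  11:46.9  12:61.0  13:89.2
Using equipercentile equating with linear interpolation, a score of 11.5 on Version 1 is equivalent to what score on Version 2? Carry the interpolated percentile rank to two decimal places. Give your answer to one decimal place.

11.1

PR of 11.5 on Version 1: 40.1 + (11.5 − 11)/(12 − 11) × (56.5 − 40.1) = 48.30
On Version 2, PR 48.30 falls between score 11 (PR 46.9) and 12 (PR 61.0).
Interpolate: 11 + (48.30 − 46.9)/(61.0 − 46.9) × (12 − 11) = 11.1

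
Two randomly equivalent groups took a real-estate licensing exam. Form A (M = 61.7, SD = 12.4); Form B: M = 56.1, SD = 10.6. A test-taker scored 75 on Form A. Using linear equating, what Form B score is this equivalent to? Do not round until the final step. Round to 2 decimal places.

Linear equating: y = (SD_Y/SD_X)(x − M_X) + M_Y
y = (10.6/12.4)(75 − 61.7) + 56.1
y = 0.854839 × 13.3 + 56.1 = 11.3694 + 56.1 = 67.47

67.47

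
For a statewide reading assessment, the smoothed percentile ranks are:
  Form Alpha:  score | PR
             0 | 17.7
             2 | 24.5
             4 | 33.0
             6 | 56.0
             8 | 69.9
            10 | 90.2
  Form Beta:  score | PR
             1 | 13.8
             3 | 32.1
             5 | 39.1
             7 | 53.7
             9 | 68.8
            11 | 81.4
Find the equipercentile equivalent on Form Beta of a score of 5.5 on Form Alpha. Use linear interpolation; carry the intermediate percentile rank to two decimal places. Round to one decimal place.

PR of 5.5 on Form Alpha: 33.0 + (5.5 − 4)/(6 − 4) × (56.0 − 33.0) = 50.25
On Form Beta, PR 50.25 falls between score 5 (PR 39.1) and 7 (PR 53.7).
Interpolate: 5 + (50.25 − 39.1)/(53.7 − 39.1) × (7 − 5) = 6.5

6.5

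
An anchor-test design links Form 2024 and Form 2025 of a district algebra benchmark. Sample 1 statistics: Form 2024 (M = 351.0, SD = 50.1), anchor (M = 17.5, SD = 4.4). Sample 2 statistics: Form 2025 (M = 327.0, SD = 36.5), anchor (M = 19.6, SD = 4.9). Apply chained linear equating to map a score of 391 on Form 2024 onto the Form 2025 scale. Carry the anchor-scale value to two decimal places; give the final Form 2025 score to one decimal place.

Form 2024 → anchor (Sample 1): v = (4.4/50.1)(391 − 351.0) + 17.5 = 21.01
anchor → Form 2025 (Sample 2): y = (36.5/4.9)(21.01 − 19.6) + 327.0 = 337.5

337.5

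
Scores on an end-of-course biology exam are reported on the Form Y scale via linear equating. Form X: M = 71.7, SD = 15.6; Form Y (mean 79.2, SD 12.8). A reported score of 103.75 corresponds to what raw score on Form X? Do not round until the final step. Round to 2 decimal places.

Invert y = (SD_Y/SD_X)(x − M_X) + M_Y:
x = (SD_X/SD_Y)(y − M_Y) + M_X = (15.6/12.8)(103.75 − 79.2) + 71.7
x = 1.218750 × 24.550 + 71.7 = 101.62

101.62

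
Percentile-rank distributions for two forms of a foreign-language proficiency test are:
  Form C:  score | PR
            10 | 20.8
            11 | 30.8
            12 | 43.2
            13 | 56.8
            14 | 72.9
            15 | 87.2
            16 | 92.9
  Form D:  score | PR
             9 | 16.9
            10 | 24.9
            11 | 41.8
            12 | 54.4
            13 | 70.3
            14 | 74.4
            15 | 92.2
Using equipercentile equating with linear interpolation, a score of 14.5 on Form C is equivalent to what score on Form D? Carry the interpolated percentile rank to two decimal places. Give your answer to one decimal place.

14.3

PR of 14.5 on Form C: 72.9 + (14.5 − 14)/(15 − 14) × (87.2 − 72.9) = 80.05
On Form D, PR 80.05 falls between score 14 (PR 74.4) and 15 (PR 92.2).
Interpolate: 14 + (80.05 − 74.4)/(92.2 − 74.4) × (15 − 14) = 14.3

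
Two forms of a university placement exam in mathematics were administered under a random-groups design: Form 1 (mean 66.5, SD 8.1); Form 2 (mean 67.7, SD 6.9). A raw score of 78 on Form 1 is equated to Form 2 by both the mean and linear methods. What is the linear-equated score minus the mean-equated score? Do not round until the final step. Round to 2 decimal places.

Mean-equated: 78 + (67.7 − 66.5) = 79.20
Linear-equated: (6.9/8.1)(78 − 66.5) + 67.7 = 77.496
Difference = 77.496 − 79.20 = -1.70

-1.70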